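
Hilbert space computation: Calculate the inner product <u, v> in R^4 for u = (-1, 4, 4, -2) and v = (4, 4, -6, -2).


Computing the standard inner product <u, v> = sum u_i * v_i
= -1*4 + 4*4 + 4*-6 + -2*-2
= -4 + 16 + -24 + 4
= -8

-8


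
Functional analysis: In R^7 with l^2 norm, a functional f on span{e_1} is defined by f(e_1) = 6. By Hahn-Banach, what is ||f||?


The norm of f is given by ||f|| = sup_{||x||=1} |f(x)|.
On span{e_1}, ||e_1|| = 1, so ||f|| = |f(e_1)| / ||e_1||
= |6| / 1 = 6.0000

6.0000


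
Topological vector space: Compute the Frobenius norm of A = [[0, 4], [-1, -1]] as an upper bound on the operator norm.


||A||_F^2 = sum a_ij^2
= 0^2 + 4^2 + (-1)^2 + (-1)^2
= 0 + 16 + 1 + 1 = 18
||A||_F = sqrt(18) = 4.2426

4.2426


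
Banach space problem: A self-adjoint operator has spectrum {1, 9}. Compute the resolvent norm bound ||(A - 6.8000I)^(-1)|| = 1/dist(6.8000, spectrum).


dist(6.8000, {1, 9}) = min(|6.8000 - 1|, |6.8000 - 9|)
= min(5.8000, 2.2000) = 2.2000
Resolvent bound = 1/2.2000 = 0.4545

0.4545


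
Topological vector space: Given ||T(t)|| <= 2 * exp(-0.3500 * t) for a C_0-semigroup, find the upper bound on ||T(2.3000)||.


||T(2.3000)|| <= 2 * exp(-0.3500 * 2.3000)
= 2 * exp(-0.8050)
= 2 * 0.4471
= 0.8942

0.8942


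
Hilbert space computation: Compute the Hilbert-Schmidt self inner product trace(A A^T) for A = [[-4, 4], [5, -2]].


trace(A * A^T) = sum of squares of all entries
= (-4)^2 + 4^2 + 5^2 + (-2)^2
= 16 + 16 + 25 + 4
= 61

61


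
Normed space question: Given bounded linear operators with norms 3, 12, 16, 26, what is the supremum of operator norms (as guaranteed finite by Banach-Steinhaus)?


By the Uniform Boundedness Principle, the supremum of norms is finite.
sup_k ||T_k|| = max(3, 12, 16, 26) = 26

26


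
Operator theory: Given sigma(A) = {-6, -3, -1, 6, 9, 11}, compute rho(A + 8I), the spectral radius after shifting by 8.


Spectrum of A + 8I = {2, 5, 7, 14, 17, 19}
Spectral radius = max |lambda| over the shifted spectrum
= max(2, 5, 7, 14, 17, 19) = 19

19


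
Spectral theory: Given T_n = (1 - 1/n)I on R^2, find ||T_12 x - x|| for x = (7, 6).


T_12 x - x = (1 - 1/12)x - x = -x/12
||x|| = sqrt(85) = 9.2195
||T_12 x - x|| = ||x||/12 = 9.2195/12 = 0.7683

0.7683


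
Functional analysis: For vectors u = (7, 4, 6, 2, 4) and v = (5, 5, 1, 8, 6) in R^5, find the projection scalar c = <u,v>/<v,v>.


Computing <u,v> = 7*5 + 4*5 + 6*1 + 2*8 + 4*6 = 101
Computing <v,v> = 5^2 + 5^2 + 1^2 + 8^2 + 6^2 = 151
Projection coefficient = 101/151 = 0.6689

0.6689


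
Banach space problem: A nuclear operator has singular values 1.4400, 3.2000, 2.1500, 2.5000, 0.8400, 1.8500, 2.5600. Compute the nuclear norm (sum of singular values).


The nuclear norm is the sum of all singular values.
||T||_1 = 1.4400 + 3.2000 + 2.1500 + 2.5000 + 0.8400 + 1.8500 + 2.5600
= 14.5400

14.5400


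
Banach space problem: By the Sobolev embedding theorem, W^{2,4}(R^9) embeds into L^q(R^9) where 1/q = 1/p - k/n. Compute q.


Using the Sobolev embedding formula: 1/q = 1/p - k/n
1/q = 1/4 - 2/9 = 1/36
q = 1/(1/36) = 36

36.0000


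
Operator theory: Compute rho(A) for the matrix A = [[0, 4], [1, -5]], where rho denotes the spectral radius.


For a 2x2 matrix, eigenvalues satisfy lambda^2 - (trace)*lambda + det = 0
trace = 0 + -5 = -5
det = 0*-5 - 4*1 = -4
discriminant = (-5)^2 - 4*(-4) = 41
spectral radius = max |eigenvalue| = 5.7016

5.7016


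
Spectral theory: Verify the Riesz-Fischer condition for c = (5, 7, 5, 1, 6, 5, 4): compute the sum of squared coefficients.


sum |c_n|^2 = 5^2 + 7^2 + 5^2 + 1^2 + 6^2 + 5^2 + 4^2
= 25 + 49 + 25 + 1 + 36 + 25 + 16
= 177

177


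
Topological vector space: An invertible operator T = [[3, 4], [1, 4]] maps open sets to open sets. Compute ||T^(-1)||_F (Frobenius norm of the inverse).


det(T) = 3*4 - 4*1 = 8
T^(-1) = (1/8) * [[4, -4], [-1, 3]] = [[0.5000, -0.5000], [-0.1250, 0.3750]]
||T^(-1)||_F^2 = 0.5000^2 + (-0.5000)^2 + (-0.1250)^2 + 0.3750^2 = 0.6562
||T^(-1)||_F = sqrt(0.6562) = 0.8101

0.8101


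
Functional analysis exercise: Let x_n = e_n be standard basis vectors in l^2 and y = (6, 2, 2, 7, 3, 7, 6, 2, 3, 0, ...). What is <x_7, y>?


x_7 = e_7 is the standard basis vector with 1 in position 7.
<x_7, y> = y_7 = 6
As n -> infinity, <x_n, y> -> 0, confirming weak convergence of (x_n) to 0.

6


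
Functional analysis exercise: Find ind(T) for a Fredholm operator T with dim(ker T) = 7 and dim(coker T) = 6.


The Fredholm index is defined as ind(T) = dim(ker T) - dim(coker T)
= 7 - 6
= 1

1


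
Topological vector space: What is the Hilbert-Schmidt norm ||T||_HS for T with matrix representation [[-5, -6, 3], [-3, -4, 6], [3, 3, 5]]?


The Hilbert-Schmidt norm is sqrt(sum of squares of all entries).
Sum of squares = (-5)^2 + (-6)^2 + 3^2 + (-3)^2 + (-4)^2 + 6^2 + 3^2 + 3^2 + 5^2
= 25 + 36 + 9 + 9 + 16 + 36 + 9 + 9 + 25 = 174
||T||_HS = sqrt(174) = 13.1909

13.1909


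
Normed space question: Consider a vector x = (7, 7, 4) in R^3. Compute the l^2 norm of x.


The l^2 norm = (sum |x_i|^2)^(1/2)
Sum of 2th powers = 49 + 49 + 16 = 114
||x||_2 = (114)^(1/2) = 10.6771

10.6771


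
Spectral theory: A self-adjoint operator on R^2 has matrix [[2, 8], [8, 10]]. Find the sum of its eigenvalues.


For a self-adjoint (symmetric) matrix, the eigenvalues are real.
The sum of eigenvalues equals the trace of the matrix.
trace = 2 + 10 = 12

12


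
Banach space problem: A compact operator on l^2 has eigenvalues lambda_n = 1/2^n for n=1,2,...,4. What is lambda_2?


The eigenvalue formula gives lambda_2 = 1/2^2
= 1/4
= 0.2500

0.2500


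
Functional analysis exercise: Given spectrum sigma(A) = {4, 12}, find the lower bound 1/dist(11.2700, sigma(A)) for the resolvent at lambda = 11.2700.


dist(11.2700, {4, 12}) = min(|11.2700 - 4|, |11.2700 - 12|)
= min(7.2700, 0.7300) = 0.7300
Resolvent bound = 1/0.7300 = 1.3699

1.3699


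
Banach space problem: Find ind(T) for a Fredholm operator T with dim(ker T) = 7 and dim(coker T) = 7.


The Fredholm index is defined as ind(T) = dim(ker T) - dim(coker T)
= 7 - 7
= 0

0


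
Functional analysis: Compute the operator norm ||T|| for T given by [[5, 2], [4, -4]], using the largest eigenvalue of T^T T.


A^T A = [[41, -6], [-6, 20]]
trace(A^T A) = 61, det(A^T A) = 784
discriminant = 61^2 - 4*784 = 585
Largest eigenvalue of A^T A = (trace + sqrt(disc))/2 = 42.5934
||T|| = sqrt(42.5934) = 6.5264

6.5264


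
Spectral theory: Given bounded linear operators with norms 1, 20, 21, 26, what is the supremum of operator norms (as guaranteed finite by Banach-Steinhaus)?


By the Uniform Boundedness Principle, the supremum of norms is finite.
sup_k ||T_k|| = max(1, 20, 21, 26) = 26

26


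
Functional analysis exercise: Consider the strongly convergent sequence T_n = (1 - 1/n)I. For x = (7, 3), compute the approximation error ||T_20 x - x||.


T_20 x - x = (1 - 1/20)x - x = -x/20
||x|| = sqrt(58) = 7.6158
||T_20 x - x|| = ||x||/20 = 7.6158/20 = 0.3808

0.3808


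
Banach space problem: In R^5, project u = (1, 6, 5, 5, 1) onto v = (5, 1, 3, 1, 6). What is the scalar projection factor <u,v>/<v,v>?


Computing <u,v> = 1*5 + 6*1 + 5*3 + 5*1 + 1*6 = 37
Computing <v,v> = 5^2 + 1^2 + 3^2 + 1^2 + 6^2 = 72
Projection coefficient = 37/72 = 0.5139

0.5139


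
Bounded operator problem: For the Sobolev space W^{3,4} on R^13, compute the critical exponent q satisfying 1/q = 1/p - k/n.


Using the Sobolev embedding formula: 1/q = 1/p - k/n
1/q = 1/4 - 3/13 = 1/52
q = 1/(1/52) = 52

52.0000


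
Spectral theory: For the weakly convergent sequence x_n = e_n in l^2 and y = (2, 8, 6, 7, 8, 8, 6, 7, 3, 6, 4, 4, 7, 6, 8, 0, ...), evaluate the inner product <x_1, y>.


x_1 = e_1 is the standard basis vector with 1 in position 1.
<x_1, y> = y_1 = 2
As n -> infinity, <x_n, y> -> 0, confirming weak convergence of (x_n) to 0.

2


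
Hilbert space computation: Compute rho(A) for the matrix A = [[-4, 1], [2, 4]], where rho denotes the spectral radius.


For a 2x2 matrix, eigenvalues satisfy lambda^2 - (trace)*lambda + det = 0
trace = -4 + 4 = 0
det = -4*4 - 1*2 = -18
discriminant = 0^2 - 4*(-18) = 72
spectral radius = max |eigenvalue| = 4.2426

4.2426


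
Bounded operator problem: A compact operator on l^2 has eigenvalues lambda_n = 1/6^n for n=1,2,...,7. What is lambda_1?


The eigenvalue formula gives lambda_1 = 1/6^1
= 1/6
= 0.1667

0.1667


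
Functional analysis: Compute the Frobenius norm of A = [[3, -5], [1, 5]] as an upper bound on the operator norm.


||A||_F^2 = sum a_ij^2
= 3^2 + (-5)^2 + 1^2 + 5^2
= 9 + 25 + 1 + 25 = 60
||A||_F = sqrt(60) = 7.7460

7.7460


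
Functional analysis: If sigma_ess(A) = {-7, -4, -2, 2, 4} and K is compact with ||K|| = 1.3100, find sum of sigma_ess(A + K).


By Weyl's theorem, the essential spectrum is invariant under compact perturbations.
sigma_ess(A + K) = sigma_ess(A) = {-7, -4, -2, 2, 4}
Sum = -7 + -4 + -2 + 2 + 4 = -7

-7


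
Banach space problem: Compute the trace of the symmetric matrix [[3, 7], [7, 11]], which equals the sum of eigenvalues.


For a self-adjoint (symmetric) matrix, the eigenvalues are real.
The sum of eigenvalues equals the trace of the matrix.
trace = 3 + 11 = 14

14


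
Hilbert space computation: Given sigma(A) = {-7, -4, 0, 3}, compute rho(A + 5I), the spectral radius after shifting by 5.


Spectrum of A + 5I = {-2, 1, 5, 8}
Spectral radius = max |lambda| over the shifted spectrum
= max(2, 1, 5, 8) = 8

8


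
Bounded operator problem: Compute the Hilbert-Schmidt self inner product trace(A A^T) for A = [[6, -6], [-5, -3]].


trace(A * A^T) = sum of squares of all entries
= 6^2 + (-6)^2 + (-5)^2 + (-3)^2
= 36 + 36 + 25 + 9
= 106

106


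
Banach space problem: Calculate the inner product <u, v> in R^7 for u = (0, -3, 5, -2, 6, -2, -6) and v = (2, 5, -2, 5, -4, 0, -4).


Computing the standard inner product <u, v> = sum u_i * v_i
= 0*2 + -3*5 + 5*-2 + -2*5 + 6*-4 + -2*0 + -6*-4
= 0 + -15 + -10 + -10 + -24 + 0 + 24
= -35

-35


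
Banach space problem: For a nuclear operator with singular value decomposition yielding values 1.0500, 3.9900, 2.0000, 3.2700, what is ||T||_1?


The nuclear norm is the sum of all singular values.
||T||_1 = 1.0500 + 3.9900 + 2.0000 + 3.2700
= 10.3100

10.3100


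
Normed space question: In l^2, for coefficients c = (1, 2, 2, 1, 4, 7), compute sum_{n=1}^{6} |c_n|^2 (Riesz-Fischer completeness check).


sum |c_n|^2 = 1^2 + 2^2 + 2^2 + 1^2 + 4^2 + 7^2
= 1 + 4 + 4 + 1 + 16 + 49
= 75

75


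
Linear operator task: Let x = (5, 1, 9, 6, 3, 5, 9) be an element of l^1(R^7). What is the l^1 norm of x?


The l^1 norm equals the sum of absolute values of all components.
||x||_1 = 5 + 1 + 9 + 6 + 3 + 5 + 9
= 38

38.0000


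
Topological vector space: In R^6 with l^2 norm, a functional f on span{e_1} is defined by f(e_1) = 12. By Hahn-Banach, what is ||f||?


The norm of f is given by ||f|| = sup_{||x||=1} |f(x)|.
On span{e_1}, ||e_1|| = 1, so ||f|| = |f(e_1)| / ||e_1||
= |12| / 1 = 12.0000

12.0000


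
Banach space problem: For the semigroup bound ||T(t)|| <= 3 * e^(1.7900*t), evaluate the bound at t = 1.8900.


||T(1.8900)|| <= 3 * exp(1.7900 * 1.8900)
= 3 * exp(3.3831)
= 3 * 29.4620
= 88.3859

88.3859


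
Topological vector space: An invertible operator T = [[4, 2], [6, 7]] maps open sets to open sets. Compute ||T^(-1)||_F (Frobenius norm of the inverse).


det(T) = 4*7 - 2*6 = 16
T^(-1) = (1/16) * [[7, -2], [-6, 4]] = [[0.4375, -0.1250], [-0.3750, 0.2500]]
||T^(-1)||_F^2 = 0.4375^2 + (-0.1250)^2 + (-0.3750)^2 + 0.2500^2 = 0.4102
||T^(-1)||_F = sqrt(0.4102) = 0.6404

0.6404


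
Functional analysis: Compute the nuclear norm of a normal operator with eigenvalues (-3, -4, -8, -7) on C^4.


For a normal operator, singular values equal |eigenvalues|.
Trace norm = sum |lambda_i| = 3 + 4 + 8 + 7
= 22

22


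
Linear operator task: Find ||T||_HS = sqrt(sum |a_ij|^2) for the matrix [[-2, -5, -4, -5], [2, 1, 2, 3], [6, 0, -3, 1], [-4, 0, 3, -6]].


The Hilbert-Schmidt norm is sqrt(sum of squares of all entries).
Sum of squares = (-2)^2 + (-5)^2 + (-4)^2 + (-5)^2 + 2^2 + 1^2 + 2^2 + 3^2 + 6^2 + 0^2 + (-3)^2 + 1^2 + (-4)^2 + 0^2 + 3^2 + (-6)^2
= 4 + 25 + 16 + 25 + 4 + 1 + 4 + 9 + 36 + 0 + 9 + 1 + 16 + 0 + 9 + 36 = 195
||T||_HS = sqrt(195) = 13.9642

13.9642


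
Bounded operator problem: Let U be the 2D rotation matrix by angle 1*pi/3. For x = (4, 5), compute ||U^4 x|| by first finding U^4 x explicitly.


U is a rotation by theta = 1*pi/3
U^4 = rotation by 4*theta = 4*pi/3
cos(4*pi/3) = -0.5000, sin(4*pi/3) = -0.8660
U^4 x = (-0.5000 * 4 - -0.8660 * 5, -0.8660 * 4 + -0.5000 * 5)
= (2.3301, -5.9641)
||U^4 x|| = sqrt(2.3301^2 + (-5.9641)^2) = sqrt(41.0000) = 6.4031

6.4031


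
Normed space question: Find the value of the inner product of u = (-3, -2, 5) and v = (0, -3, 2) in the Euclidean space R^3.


Computing the standard inner product <u, v> = sum u_i * v_i
= -3*0 + -2*-3 + 5*2
= 0 + 6 + 10
= 16

16


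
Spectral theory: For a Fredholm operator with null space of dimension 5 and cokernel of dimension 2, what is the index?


The Fredholm index is defined as ind(T) = dim(ker T) - dim(coker T)
= 5 - 2
= 3

3


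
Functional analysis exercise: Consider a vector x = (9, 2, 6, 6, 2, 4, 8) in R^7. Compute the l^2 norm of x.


The l^2 norm = (sum |x_i|^2)^(1/2)
Sum of 2th powers = 81 + 4 + 36 + 36 + 4 + 16 + 64 = 241
||x||_2 = (241)^(1/2) = 15.5242

15.5242


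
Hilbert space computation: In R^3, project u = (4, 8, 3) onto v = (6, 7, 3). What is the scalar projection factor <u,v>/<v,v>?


Computing <u,v> = 4*6 + 8*7 + 3*3 = 89
Computing <v,v> = 6^2 + 7^2 + 3^2 = 94
Projection coefficient = 89/94 = 0.9468

0.9468


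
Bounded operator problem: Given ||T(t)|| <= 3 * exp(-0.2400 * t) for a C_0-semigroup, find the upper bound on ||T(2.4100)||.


||T(2.4100)|| <= 3 * exp(-0.2400 * 2.4100)
= 3 * exp(-0.5784)
= 3 * 0.5608
= 1.6824

1.6824


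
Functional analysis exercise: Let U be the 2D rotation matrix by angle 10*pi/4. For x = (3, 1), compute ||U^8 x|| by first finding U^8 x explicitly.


U is a rotation by theta = 10*pi/4
U^8 = rotation by 8*theta = 80*pi/4 = 0*pi/4 (mod 2*pi)
cos(0*pi/4) = 1.0000, sin(0*pi/4) = 0.0000
U^8 x = (1.0000 * 3 - 0.0000 * 1, 0.0000 * 3 + 1.0000 * 1)
= (3.0000, 1.0000)
||U^8 x|| = sqrt(3.0000^2 + 1.0000^2) = sqrt(10.0000) = 3.1623

3.1623


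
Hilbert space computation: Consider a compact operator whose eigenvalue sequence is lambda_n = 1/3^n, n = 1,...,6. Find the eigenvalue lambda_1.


The eigenvalue formula gives lambda_1 = 1/3^1
= 1/3
= 0.3333

0.3333


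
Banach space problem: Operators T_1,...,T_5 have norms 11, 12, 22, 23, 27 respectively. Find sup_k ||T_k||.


By the Uniform Boundedness Principle, the supremum of norms is finite.
sup_k ||T_k|| = max(11, 12, 22, 23, 27) = 27

27


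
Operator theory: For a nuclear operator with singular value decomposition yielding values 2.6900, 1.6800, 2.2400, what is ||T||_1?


The nuclear norm is the sum of all singular values.
||T||_1 = 2.6900 + 1.6800 + 2.2400
= 6.6100

6.6100


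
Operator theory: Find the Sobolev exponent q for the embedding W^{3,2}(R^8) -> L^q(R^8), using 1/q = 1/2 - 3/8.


Using the Sobolev embedding formula: 1/q = 1/p - k/n
1/q = 1/2 - 3/8 = 1/8
q = 1/(1/8) = 8

8.0000


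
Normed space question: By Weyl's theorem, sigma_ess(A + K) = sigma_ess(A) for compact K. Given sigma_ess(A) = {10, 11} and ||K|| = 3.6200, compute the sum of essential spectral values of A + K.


By Weyl's theorem, the essential spectrum is invariant under compact perturbations.
sigma_ess(A + K) = sigma_ess(A) = {10, 11}
Sum = 10 + 11 = 21

21


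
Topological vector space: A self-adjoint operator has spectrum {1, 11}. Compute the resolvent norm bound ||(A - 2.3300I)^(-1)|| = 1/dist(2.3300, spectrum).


dist(2.3300, {1, 11}) = min(|2.3300 - 1|, |2.3300 - 11|)
= min(1.3300, 8.6700) = 1.3300
Resolvent bound = 1/1.3300 = 0.7519

0.7519


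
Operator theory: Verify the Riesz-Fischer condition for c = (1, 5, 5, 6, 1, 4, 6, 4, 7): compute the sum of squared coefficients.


sum |c_n|^2 = 1^2 + 5^2 + 5^2 + 6^2 + 1^2 + 4^2 + 6^2 + 4^2 + 7^2
= 1 + 25 + 25 + 36 + 1 + 16 + 36 + 16 + 49
= 205

205


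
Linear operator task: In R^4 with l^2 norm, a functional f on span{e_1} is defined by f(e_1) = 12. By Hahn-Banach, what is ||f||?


The norm of f is given by ||f|| = sup_{||x||=1} |f(x)|.
On span{e_1}, ||e_1|| = 1, so ||f|| = |f(e_1)| / ||e_1||
= |12| / 1 = 12.0000

12.0000


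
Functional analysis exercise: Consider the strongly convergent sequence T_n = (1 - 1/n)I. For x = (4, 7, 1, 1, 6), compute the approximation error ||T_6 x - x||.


T_6 x - x = (1 - 1/6)x - x = -x/6
||x|| = sqrt(103) = 10.1489
||T_6 x - x|| = ||x||/6 = 10.1489/6 = 1.6915

1.6915


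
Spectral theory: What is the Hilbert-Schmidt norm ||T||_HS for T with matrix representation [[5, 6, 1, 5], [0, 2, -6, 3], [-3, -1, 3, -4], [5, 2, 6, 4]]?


The Hilbert-Schmidt norm is sqrt(sum of squares of all entries).
Sum of squares = 5^2 + 6^2 + 1^2 + 5^2 + 0^2 + 2^2 + (-6)^2 + 3^2 + (-3)^2 + (-1)^2 + 3^2 + (-4)^2 + 5^2 + 2^2 + 6^2 + 4^2
= 25 + 36 + 1 + 25 + 0 + 4 + 36 + 9 + 9 + 1 + 9 + 16 + 25 + 4 + 36 + 16 = 252
||T||_HS = sqrt(252) = 15.8745

15.8745


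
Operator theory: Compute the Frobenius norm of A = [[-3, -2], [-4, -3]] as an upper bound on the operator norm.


||A||_F^2 = sum a_ij^2
= (-3)^2 + (-2)^2 + (-4)^2 + (-3)^2
= 9 + 4 + 16 + 9 = 38
||A||_F = sqrt(38) = 6.1644

6.1644


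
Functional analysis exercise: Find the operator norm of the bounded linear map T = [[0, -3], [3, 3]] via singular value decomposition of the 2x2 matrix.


A^T A = [[9, 9], [9, 18]]
trace(A^T A) = 27, det(A^T A) = 81
discriminant = 27^2 - 4*81 = 405
Largest eigenvalue of A^T A = (trace + sqrt(disc))/2 = 23.5623
||T|| = sqrt(23.5623) = 4.8541

4.8541


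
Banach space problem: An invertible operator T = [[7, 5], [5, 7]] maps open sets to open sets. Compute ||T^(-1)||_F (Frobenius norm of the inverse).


det(T) = 7*7 - 5*5 = 24
T^(-1) = (1/24) * [[7, -5], [-5, 7]] = [[0.2917, -0.2083], [-0.2083, 0.2917]]
||T^(-1)||_F^2 = 0.2917^2 + (-0.2083)^2 + (-0.2083)^2 + 0.2917^2 = 0.2569
||T^(-1)||_F = sqrt(0.2569) = 0.5069

0.5069


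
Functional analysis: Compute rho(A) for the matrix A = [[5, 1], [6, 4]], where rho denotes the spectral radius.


For a 2x2 matrix, eigenvalues satisfy lambda^2 - (trace)*lambda + det = 0
trace = 5 + 4 = 9
det = 5*4 - 1*6 = 14
discriminant = 9^2 - 4*(14) = 25
spectral radius = max |eigenvalue| = 7.0000

7.0000


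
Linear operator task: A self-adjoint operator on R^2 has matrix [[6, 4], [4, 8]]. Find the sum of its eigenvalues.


For a self-adjoint (symmetric) matrix, the eigenvalues are real.
The sum of eigenvalues equals the trace of the matrix.
trace = 6 + 8 = 14

14


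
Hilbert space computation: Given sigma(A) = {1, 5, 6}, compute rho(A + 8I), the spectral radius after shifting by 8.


Spectrum of A + 8I = {9, 13, 14}
Spectral radius = max |lambda| over the shifted spectrum
= max(9, 13, 14) = 14

14


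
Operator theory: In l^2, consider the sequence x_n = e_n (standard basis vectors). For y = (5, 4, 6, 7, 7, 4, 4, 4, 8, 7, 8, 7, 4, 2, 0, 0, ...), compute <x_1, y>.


x_1 = e_1 is the standard basis vector with 1 in position 1.
<x_1, y> = y_1 = 5
As n -> infinity, <x_n, y> -> 0, confirming weak convergence of (x_n) to 0.

5


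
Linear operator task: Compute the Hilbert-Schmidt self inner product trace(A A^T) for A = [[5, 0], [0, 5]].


trace(A * A^T) = sum of squares of all entries
= 5^2 + 0^2 + 0^2 + 5^2
= 25 + 0 + 0 + 25
= 50

50


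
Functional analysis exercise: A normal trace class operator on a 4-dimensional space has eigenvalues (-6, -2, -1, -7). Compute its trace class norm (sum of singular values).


For a normal operator, singular values equal |eigenvalues|.
Trace norm = sum |lambda_i| = 6 + 2 + 1 + 7
= 16

16


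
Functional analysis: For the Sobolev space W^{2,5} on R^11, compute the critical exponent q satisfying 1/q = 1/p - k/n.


Using the Sobolev embedding formula: 1/q = 1/p - k/n
1/q = 1/5 - 2/11 = 1/55
q = 1/(1/55) = 55

55.0000


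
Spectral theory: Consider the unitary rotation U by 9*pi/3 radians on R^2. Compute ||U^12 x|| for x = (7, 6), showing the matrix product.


U is a rotation by theta = 9*pi/3
U^12 = rotation by 12*theta = 108*pi/3 = 0*pi/3 (mod 2*pi)
cos(0*pi/3) = 1.0000, sin(0*pi/3) = 0.0000
U^12 x = (1.0000 * 7 - 0.0000 * 6, 0.0000 * 7 + 1.0000 * 6)
= (7.0000, 6.0000)
||U^12 x|| = sqrt(7.0000^2 + 6.0000^2) = sqrt(85.0000) = 9.2195

9.2195


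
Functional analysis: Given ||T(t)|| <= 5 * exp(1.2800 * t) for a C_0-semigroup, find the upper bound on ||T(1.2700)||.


||T(1.2700)|| <= 5 * exp(1.2800 * 1.2700)
= 5 * exp(1.6256)
= 5 * 5.0815
= 25.4073

25.4073


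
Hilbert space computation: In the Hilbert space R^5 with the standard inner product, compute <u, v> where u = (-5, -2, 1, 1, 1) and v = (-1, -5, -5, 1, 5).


Computing the standard inner product <u, v> = sum u_i * v_i
= -5*-1 + -2*-5 + 1*-5 + 1*1 + 1*5
= 5 + 10 + -5 + 1 + 5
= 16

16


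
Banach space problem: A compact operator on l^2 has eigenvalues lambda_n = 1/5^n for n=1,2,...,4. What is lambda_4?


The eigenvalue formula gives lambda_4 = 1/5^4
= 1/625
= 0.0016

0.0016


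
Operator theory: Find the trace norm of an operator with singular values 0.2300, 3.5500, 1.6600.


The nuclear norm is the sum of all singular values.
||T||_1 = 0.2300 + 3.5500 + 1.6600
= 5.4400

5.4400


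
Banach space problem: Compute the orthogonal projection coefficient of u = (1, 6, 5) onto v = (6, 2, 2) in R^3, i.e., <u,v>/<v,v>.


Computing <u,v> = 1*6 + 6*2 + 5*2 = 28
Computing <v,v> = 6^2 + 2^2 + 2^2 = 44
Projection coefficient = 28/44 = 0.6364

0.6364


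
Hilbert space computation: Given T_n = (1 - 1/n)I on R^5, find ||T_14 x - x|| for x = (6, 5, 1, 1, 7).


T_14 x - x = (1 - 1/14)x - x = -x/14
||x|| = sqrt(112) = 10.5830
||T_14 x - x|| = ||x||/14 = 10.5830/14 = 0.7559

0.7559


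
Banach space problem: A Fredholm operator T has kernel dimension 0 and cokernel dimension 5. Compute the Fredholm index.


The Fredholm index is defined as ind(T) = dim(ker T) - dim(coker T)
= 0 - 5
= -5

-5


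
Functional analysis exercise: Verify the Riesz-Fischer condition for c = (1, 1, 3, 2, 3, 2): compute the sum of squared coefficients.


sum |c_n|^2 = 1^2 + 1^2 + 3^2 + 2^2 + 3^2 + 2^2
= 1 + 1 + 9 + 4 + 9 + 4
= 28

28


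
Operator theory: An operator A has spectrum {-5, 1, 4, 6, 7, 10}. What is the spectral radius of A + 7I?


Spectrum of A + 7I = {2, 8, 11, 13, 14, 17}
Spectral radius = max |lambda| over the shifted spectrum
= max(2, 8, 11, 13, 14, 17) = 17

17


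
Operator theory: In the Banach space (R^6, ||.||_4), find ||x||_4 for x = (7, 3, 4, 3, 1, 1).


The l^4 norm = (sum |x_i|^4)^(1/4)
Sum of 4th powers = 2401 + 81 + 256 + 81 + 1 + 1 = 2821
||x||_4 = (2821)^(1/4) = 7.2879

7.2879


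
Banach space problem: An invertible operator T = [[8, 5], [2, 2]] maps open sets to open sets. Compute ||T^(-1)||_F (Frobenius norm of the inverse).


det(T) = 8*2 - 5*2 = 6
T^(-1) = (1/6) * [[2, -5], [-2, 8]] = [[0.3333, -0.8333], [-0.3333, 1.3333]]
||T^(-1)||_F^2 = 0.3333^2 + (-0.8333)^2 + (-0.3333)^2 + 1.3333^2 = 2.6944
||T^(-1)||_F = sqrt(2.6944) = 1.6415

1.6415


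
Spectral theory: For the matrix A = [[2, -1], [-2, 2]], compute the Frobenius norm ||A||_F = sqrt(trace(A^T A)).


||A||_F^2 = sum a_ij^2
= 2^2 + (-1)^2 + (-2)^2 + 2^2
= 4 + 1 + 4 + 4 = 13
||A||_F = sqrt(13) = 3.6056

3.6056


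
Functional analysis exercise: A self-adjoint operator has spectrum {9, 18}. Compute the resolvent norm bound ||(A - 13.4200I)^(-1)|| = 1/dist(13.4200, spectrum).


dist(13.4200, {9, 18}) = min(|13.4200 - 9|, |13.4200 - 18|)
= min(4.4200, 4.5800) = 4.4200
Resolvent bound = 1/4.4200 = 0.2262

0.2262


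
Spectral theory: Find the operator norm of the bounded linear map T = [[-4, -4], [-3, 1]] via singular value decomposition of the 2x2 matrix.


A^T A = [[25, 13], [13, 17]]
trace(A^T A) = 42, det(A^T A) = 256
discriminant = 42^2 - 4*256 = 740
Largest eigenvalue of A^T A = (trace + sqrt(disc))/2 = 34.6015
||T|| = sqrt(34.6015) = 5.8823

5.8823


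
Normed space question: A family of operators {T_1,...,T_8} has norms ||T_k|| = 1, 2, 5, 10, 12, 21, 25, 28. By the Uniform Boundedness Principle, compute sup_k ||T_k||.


By the Uniform Boundedness Principle, the supremum of norms is finite.
sup_k ||T_k|| = max(1, 2, 5, 10, 12, 21, 25, 28) = 28

28


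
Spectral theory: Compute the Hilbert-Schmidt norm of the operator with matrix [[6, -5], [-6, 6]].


The Hilbert-Schmidt norm is sqrt(sum of squares of all entries).
Sum of squares = 6^2 + (-5)^2 + (-6)^2 + 6^2
= 36 + 25 + 36 + 36 = 133
||T||_HS = sqrt(133) = 11.5326

11.5326


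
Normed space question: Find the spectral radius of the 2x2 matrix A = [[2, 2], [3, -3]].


For a 2x2 matrix, eigenvalues satisfy lambda^2 - (trace)*lambda + det = 0
trace = 2 + -3 = -1
det = 2*-3 - 2*3 = -12
discriminant = (-1)^2 - 4*(-12) = 49
spectral radius = max |eigenvalue| = 4.0000

4.0000


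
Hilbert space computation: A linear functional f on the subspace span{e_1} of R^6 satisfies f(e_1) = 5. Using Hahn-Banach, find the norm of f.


The norm of f is given by ||f|| = sup_{||x||=1} |f(x)|.
On span{e_1}, ||e_1|| = 1, so ||f|| = |f(e_1)| / ||e_1||
= |5| / 1 = 5.0000

5.0000


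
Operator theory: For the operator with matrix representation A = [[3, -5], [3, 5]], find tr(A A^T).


trace(A * A^T) = sum of squares of all entries
= 3^2 + (-5)^2 + 3^2 + 5^2
= 9 + 25 + 9 + 25
= 68

68


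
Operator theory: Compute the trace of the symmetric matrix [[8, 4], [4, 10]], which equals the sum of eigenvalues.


For a self-adjoint (symmetric) matrix, the eigenvalues are real.
The sum of eigenvalues equals the trace of the matrix.
trace = 8 + 10 = 18

18


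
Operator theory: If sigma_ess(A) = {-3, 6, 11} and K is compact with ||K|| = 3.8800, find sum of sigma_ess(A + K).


By Weyl's theorem, the essential spectrum is invariant under compact perturbations.
sigma_ess(A + K) = sigma_ess(A) = {-3, 6, 11}
Sum = -3 + 6 + 11 = 14

14


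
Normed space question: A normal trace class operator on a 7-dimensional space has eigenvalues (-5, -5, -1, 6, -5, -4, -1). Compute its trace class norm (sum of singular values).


For a normal operator, singular values equal |eigenvalues|.
Trace norm = sum |lambda_i| = 5 + 5 + 1 + 6 + 5 + 4 + 1
= 27

27


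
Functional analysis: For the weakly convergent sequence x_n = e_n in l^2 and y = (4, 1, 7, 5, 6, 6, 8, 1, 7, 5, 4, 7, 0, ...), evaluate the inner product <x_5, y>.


x_5 = e_5 is the standard basis vector with 1 in position 5.
<x_5, y> = y_5 = 6
As n -> infinity, <x_n, y> -> 0, confirming weak convergence of (x_n) to 0.

6


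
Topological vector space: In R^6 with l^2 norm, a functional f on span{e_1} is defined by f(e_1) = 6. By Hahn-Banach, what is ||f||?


The norm of f is given by ||f|| = sup_{||x||=1} |f(x)|.
On span{e_1}, ||e_1|| = 1, so ||f|| = |f(e_1)| / ||e_1||
= |6| / 1 = 6.0000

6.0000


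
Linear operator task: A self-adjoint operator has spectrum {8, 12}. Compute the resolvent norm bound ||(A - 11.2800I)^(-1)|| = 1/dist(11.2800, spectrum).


dist(11.2800, {8, 12}) = min(|11.2800 - 8|, |11.2800 - 12|)
= min(3.2800, 0.7200) = 0.7200
Resolvent bound = 1/0.7200 = 1.3889

1.3889


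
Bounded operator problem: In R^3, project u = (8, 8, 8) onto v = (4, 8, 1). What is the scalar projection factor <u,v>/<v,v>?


Computing <u,v> = 8*4 + 8*8 + 8*1 = 104
Computing <v,v> = 4^2 + 8^2 + 1^2 = 81
Projection coefficient = 104/81 = 1.2840

1.2840


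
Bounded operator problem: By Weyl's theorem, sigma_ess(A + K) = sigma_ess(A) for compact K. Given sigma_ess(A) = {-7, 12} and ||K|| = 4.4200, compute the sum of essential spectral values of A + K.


By Weyl's theorem, the essential spectrum is invariant under compact perturbations.
sigma_ess(A + K) = sigma_ess(A) = {-7, 12}
Sum = -7 + 12 = 5

5


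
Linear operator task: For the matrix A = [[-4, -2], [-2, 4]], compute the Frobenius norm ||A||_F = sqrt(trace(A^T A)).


||A||_F^2 = sum a_ij^2
= (-4)^2 + (-2)^2 + (-2)^2 + 4^2
= 16 + 4 + 4 + 16 = 40
||A||_F = sqrt(40) = 6.3246

6.3246


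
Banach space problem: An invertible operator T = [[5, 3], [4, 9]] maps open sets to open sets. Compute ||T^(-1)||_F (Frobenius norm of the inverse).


det(T) = 5*9 - 3*4 = 33
T^(-1) = (1/33) * [[9, -3], [-4, 5]] = [[0.2727, -0.0909], [-0.1212, 0.1515]]
||T^(-1)||_F^2 = 0.2727^2 + (-0.0909)^2 + (-0.1212)^2 + 0.1515^2 = 0.1203
||T^(-1)||_F = sqrt(0.1203) = 0.3468

0.3468


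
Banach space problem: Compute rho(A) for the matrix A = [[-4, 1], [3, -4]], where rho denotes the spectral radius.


For a 2x2 matrix, eigenvalues satisfy lambda^2 - (trace)*lambda + det = 0
trace = -4 + -4 = -8
det = -4*-4 - 1*3 = 13
discriminant = (-8)^2 - 4*(13) = 12
spectral radius = max |eigenvalue| = 5.7321

5.7321


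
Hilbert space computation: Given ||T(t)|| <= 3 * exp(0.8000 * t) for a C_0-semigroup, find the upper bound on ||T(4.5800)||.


||T(4.5800)|| <= 3 * exp(0.8000 * 4.5800)
= 3 * exp(3.6640)
= 3 * 39.0171
= 117.0513

117.0513


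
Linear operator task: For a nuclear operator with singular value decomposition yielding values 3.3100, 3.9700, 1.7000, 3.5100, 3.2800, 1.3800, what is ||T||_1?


The nuclear norm is the sum of all singular values.
||T||_1 = 3.3100 + 3.9700 + 1.7000 + 3.5100 + 3.2800 + 1.3800
= 17.1500

17.1500


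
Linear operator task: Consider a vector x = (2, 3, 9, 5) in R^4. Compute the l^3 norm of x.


The l^3 norm = (sum |x_i|^3)^(1/3)
Sum of 3th powers = 8 + 27 + 729 + 125 = 889
||x||_3 = (889)^(1/3) = 9.6154

9.6154


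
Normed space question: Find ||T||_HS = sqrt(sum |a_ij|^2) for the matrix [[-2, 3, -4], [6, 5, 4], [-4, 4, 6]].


The Hilbert-Schmidt norm is sqrt(sum of squares of all entries).
Sum of squares = (-2)^2 + 3^2 + (-4)^2 + 6^2 + 5^2 + 4^2 + (-4)^2 + 4^2 + 6^2
= 4 + 9 + 16 + 36 + 25 + 16 + 16 + 16 + 36 = 174
||T||_HS = sqrt(174) = 13.1909

13.1909


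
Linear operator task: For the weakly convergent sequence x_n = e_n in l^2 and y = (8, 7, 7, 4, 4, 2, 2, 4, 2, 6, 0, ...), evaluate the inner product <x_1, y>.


x_1 = e_1 is the standard basis vector with 1 in position 1.
<x_1, y> = y_1 = 8
As n -> infinity, <x_n, y> -> 0, confirming weak convergence of (x_n) to 0.

8


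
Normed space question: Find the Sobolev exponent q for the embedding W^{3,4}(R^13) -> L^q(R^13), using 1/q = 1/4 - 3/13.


Using the Sobolev embedding formula: 1/q = 1/p - k/n
1/q = 1/4 - 3/13 = 1/52
q = 1/(1/52) = 52

52.0000


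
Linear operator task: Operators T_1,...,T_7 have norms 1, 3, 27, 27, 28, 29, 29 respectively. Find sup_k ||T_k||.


By the Uniform Boundedness Principle, the supremum of norms is finite.
sup_k ||T_k|| = max(1, 3, 27, 27, 28, 29, 29) = 29

29


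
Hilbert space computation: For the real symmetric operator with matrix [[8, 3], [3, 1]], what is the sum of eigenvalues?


For a self-adjoint (symmetric) matrix, the eigenvalues are real.
The sum of eigenvalues equals the trace of the matrix.
trace = 8 + 1 = 9

9


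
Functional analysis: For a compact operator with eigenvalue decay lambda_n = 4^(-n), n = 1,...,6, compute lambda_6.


The eigenvalue formula gives lambda_6 = 1/4^6
= 1/4096
= 2.4414e-04

2.4414e-04


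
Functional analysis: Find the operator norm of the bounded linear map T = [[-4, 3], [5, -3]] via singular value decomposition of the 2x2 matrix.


A^T A = [[41, -27], [-27, 18]]
trace(A^T A) = 59, det(A^T A) = 9
discriminant = 59^2 - 4*9 = 3445
Largest eigenvalue of A^T A = (trace + sqrt(disc))/2 = 58.8471
||T|| = sqrt(58.8471) = 7.6712

7.6712


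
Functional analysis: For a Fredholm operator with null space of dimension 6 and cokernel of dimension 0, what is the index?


The Fredholm index is defined as ind(T) = dim(ker T) - dim(coker T)
= 6 - 0
= 6

6


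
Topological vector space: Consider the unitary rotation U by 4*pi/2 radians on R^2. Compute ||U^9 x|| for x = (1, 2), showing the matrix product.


U is a rotation by theta = 4*pi/2
U^9 = rotation by 9*theta = 36*pi/2 = 0*pi/2 (mod 2*pi)
cos(0*pi/2) = 1.0000, sin(0*pi/2) = 0.0000
U^9 x = (1.0000 * 1 - 0.0000 * 2, 0.0000 * 1 + 1.0000 * 2)
= (1.0000, 2.0000)
||U^9 x|| = sqrt(1.0000^2 + 2.0000^2) = sqrt(5.0000) = 2.2361

2.2361


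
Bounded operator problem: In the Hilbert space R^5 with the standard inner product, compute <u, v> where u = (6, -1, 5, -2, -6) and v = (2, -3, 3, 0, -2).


Computing the standard inner product <u, v> = sum u_i * v_i
= 6*2 + -1*-3 + 5*3 + -2*0 + -6*-2
= 12 + 3 + 15 + 0 + 12
= 42

42


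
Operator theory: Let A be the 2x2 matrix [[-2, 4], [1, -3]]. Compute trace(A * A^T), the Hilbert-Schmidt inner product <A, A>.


trace(A * A^T) = sum of squares of all entries
= (-2)^2 + 4^2 + 1^2 + (-3)^2
= 4 + 16 + 1 + 9
= 30

30


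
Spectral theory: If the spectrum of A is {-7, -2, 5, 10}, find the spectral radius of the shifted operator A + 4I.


Spectrum of A + 4I = {-3, 2, 9, 14}
Spectral radius = max |lambda| over the shifted spectrum
= max(3, 2, 9, 14) = 14

14


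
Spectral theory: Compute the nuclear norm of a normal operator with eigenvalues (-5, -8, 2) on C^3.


For a normal operator, singular values equal |eigenvalues|.
Trace norm = sum |lambda_i| = 5 + 8 + 2
= 15

15


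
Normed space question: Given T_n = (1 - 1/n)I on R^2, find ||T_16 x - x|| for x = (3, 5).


T_16 x - x = (1 - 1/16)x - x = -x/16
||x|| = sqrt(34) = 5.8310
||T_16 x - x|| = ||x||/16 = 5.8310/16 = 0.3644

0.3644


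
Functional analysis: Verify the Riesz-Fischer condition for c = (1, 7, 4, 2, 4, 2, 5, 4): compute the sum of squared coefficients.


sum |c_n|^2 = 1^2 + 7^2 + 4^2 + 2^2 + 4^2 + 2^2 + 5^2 + 4^2
= 1 + 49 + 16 + 4 + 16 + 4 + 25 + 16
= 131

131


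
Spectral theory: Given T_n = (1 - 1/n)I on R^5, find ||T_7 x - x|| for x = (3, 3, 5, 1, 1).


T_7 x - x = (1 - 1/7)x - x = -x/7
||x|| = sqrt(45) = 6.7082
||T_7 x - x|| = ||x||/7 = 6.7082/7 = 0.9583

0.9583


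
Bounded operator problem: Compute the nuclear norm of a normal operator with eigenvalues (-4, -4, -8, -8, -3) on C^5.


For a normal operator, singular values equal |eigenvalues|.
Trace norm = sum |lambda_i| = 4 + 4 + 8 + 8 + 3
= 27

27


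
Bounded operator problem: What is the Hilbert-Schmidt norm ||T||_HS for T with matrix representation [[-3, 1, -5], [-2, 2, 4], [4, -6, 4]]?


The Hilbert-Schmidt norm is sqrt(sum of squares of all entries).
Sum of squares = (-3)^2 + 1^2 + (-5)^2 + (-2)^2 + 2^2 + 4^2 + 4^2 + (-6)^2 + 4^2
= 9 + 1 + 25 + 4 + 4 + 16 + 16 + 36 + 16 = 127
||T||_HS = sqrt(127) = 11.2694

11.2694


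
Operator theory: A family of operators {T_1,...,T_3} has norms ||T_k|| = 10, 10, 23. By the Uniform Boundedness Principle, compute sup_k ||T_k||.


By the Uniform Boundedness Principle, the supremum of norms is finite.
sup_k ||T_k|| = max(10, 10, 23) = 23

23


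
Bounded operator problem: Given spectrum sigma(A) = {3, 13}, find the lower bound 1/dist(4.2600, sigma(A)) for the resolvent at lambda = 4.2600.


dist(4.2600, {3, 13}) = min(|4.2600 - 3|, |4.2600 - 13|)
= min(1.2600, 8.7400) = 1.2600
Resolvent bound = 1/1.2600 = 0.7937

0.7937


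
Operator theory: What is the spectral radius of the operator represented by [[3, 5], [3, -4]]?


For a 2x2 matrix, eigenvalues satisfy lambda^2 - (trace)*lambda + det = 0
trace = 3 + -4 = -1
det = 3*-4 - 5*3 = -27
discriminant = (-1)^2 - 4*(-27) = 109
spectral radius = max |eigenvalue| = 5.7202

5.7202


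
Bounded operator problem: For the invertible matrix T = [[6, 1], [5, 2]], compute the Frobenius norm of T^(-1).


det(T) = 6*2 - 1*5 = 7
T^(-1) = (1/7) * [[2, -1], [-5, 6]] = [[0.2857, -0.1429], [-0.7143, 0.8571]]
||T^(-1)||_F^2 = 0.2857^2 + (-0.1429)^2 + (-0.7143)^2 + 0.8571^2 = 1.3469
||T^(-1)||_F = sqrt(1.3469) = 1.1606

1.1606


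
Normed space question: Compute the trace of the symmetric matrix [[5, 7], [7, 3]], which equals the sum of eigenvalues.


For a self-adjoint (symmetric) matrix, the eigenvalues are real.
The sum of eigenvalues equals the trace of the matrix.
trace = 5 + 3 = 8

8


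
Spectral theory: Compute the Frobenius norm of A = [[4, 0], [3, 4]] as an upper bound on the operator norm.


||A||_F^2 = sum a_ij^2
= 4^2 + 0^2 + 3^2 + 4^2
= 16 + 0 + 9 + 16 = 41
||A||_F = sqrt(41) = 6.4031

6.4031


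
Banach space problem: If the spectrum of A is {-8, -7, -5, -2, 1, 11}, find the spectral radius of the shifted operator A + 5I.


Spectrum of A + 5I = {-3, -2, 0, 3, 6, 16}
Spectral radius = max |lambda| over the shifted spectrum
= max(3, 2, 0, 3, 6, 16) = 16

16


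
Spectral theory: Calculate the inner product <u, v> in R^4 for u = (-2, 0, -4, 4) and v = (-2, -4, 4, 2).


Computing the standard inner product <u, v> = sum u_i * v_i
= -2*-2 + 0*-4 + -4*4 + 4*2
= 4 + 0 + -16 + 8
= -4

-4


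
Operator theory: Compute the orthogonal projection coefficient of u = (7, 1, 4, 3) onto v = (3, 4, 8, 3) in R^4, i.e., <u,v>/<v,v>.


Computing <u,v> = 7*3 + 1*4 + 4*8 + 3*3 = 66
Computing <v,v> = 3^2 + 4^2 + 8^2 + 3^2 = 98
Projection coefficient = 66/98 = 0.6735

0.6735


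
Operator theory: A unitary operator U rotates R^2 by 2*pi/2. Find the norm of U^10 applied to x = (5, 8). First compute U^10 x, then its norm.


U is a rotation by theta = 2*pi/2
U^10 = rotation by 10*theta = 20*pi/2 = 0*pi/2 (mod 2*pi)
cos(0*pi/2) = 1.0000, sin(0*pi/2) = 0.0000
U^10 x = (1.0000 * 5 - 0.0000 * 8, 0.0000 * 5 + 1.0000 * 8)
= (5.0000, 8.0000)
||U^10 x|| = sqrt(5.0000^2 + 8.0000^2) = sqrt(89.0000) = 9.4340

9.4340


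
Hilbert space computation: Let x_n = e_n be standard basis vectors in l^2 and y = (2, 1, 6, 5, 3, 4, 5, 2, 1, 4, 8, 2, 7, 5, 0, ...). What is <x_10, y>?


x_10 = e_10 is the standard basis vector with 1 in position 10.
<x_10, y> = y_10 = 4
As n -> infinity, <x_n, y> -> 0, confirming weak convergence of (x_n) to 0.

4


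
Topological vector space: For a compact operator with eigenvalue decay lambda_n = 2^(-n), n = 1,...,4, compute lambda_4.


The eigenvalue formula gives lambda_4 = 1/2^4
= 1/16
= 0.0625

0.0625


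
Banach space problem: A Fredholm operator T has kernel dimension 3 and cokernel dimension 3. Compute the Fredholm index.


The Fredholm index is defined as ind(T) = dim(ker T) - dim(coker T)
= 3 - 3
= 0

0


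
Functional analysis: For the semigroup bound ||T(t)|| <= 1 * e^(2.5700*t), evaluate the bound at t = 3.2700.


||T(3.2700)|| <= 1 * exp(2.5700 * 3.2700)
= 1 * exp(8.4039)
= 1 * 4464.4442
= 4464.4442

4464.4442


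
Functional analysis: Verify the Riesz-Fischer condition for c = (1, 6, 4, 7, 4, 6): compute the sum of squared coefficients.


sum |c_n|^2 = 1^2 + 6^2 + 4^2 + 7^2 + 4^2 + 6^2
= 1 + 36 + 16 + 49 + 16 + 36
= 154

154


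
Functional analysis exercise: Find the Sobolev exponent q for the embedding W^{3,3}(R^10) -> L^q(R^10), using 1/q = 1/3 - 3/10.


Using the Sobolev embedding formula: 1/q = 1/p - k/n
1/q = 1/3 - 3/10 = 1/30
q = 1/(1/30) = 30

30.0000


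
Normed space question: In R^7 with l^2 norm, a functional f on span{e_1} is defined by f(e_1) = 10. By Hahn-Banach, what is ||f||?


The norm of f is given by ||f|| = sup_{||x||=1} |f(x)|.
On span{e_1}, ||e_1|| = 1, so ||f|| = |f(e_1)| / ||e_1||
= |10| / 1 = 10.0000

10.0000


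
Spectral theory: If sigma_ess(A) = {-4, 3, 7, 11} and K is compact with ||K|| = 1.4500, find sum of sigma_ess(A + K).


By Weyl's theorem, the essential spectrum is invariant under compact perturbations.
sigma_ess(A + K) = sigma_ess(A) = {-4, 3, 7, 11}
Sum = -4 + 3 + 7 + 11 = 17

17
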